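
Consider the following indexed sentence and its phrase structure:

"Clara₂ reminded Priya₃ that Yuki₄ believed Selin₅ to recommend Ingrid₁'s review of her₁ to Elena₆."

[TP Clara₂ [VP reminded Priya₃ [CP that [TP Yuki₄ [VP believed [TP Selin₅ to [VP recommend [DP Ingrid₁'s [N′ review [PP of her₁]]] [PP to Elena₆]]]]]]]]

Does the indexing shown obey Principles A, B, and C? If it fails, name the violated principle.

The two coindexed NPs are *Ingrid₁* and *her₁*.
*her₁* is a pronoun. Its binding domain is the possessed DP, whose subject is Ingrid₁.
*Ingrid₁* c-commands it within that domain and carries the same index.
The pronoun is locally bound → Principle B violation.

Principle B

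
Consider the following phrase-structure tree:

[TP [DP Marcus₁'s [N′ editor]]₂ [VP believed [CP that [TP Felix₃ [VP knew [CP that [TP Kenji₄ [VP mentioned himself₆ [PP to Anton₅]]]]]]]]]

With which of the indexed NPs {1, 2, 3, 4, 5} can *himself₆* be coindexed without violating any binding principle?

{4}

*himself* is an anaphor, so Principle A applies: it must be bound in its binding domain.
Binding domain of *himself₆*: the embedded TP, whose subject is Kenji₄.
*Marcus₁* does not c-command the anaphor → cannot bind it.
*[Marcus₁'s editor]₂* c-commands the anaphor but is outside its binding domain → cannot satisfy Principle A.
*Felix₃* c-commands the anaphor but is outside its binding domain → cannot satisfy Principle A.
*Kenji₄* c-commands the anaphor within its binding domain → licit binder.
*Anton₅* does not c-command the anaphor → cannot bind it.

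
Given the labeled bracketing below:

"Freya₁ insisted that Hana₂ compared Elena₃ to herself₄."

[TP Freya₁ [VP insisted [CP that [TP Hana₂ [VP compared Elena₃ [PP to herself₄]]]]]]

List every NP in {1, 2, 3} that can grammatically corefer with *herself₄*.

*herself* is an anaphor, so Principle A applies: it must be bound in its binding domain.
Binding domain of *herself₄*: the embedded TP, whose subject is Hana₂.
*Freya₁* c-commands the anaphor but is outside its binding domain → cannot satisfy Principle A.
*Hana₂* c-commands the anaphor within its binding domain → licit binder.
*Elena₃* c-commands the anaphor within its binding domain → licit binder.

{2, 3}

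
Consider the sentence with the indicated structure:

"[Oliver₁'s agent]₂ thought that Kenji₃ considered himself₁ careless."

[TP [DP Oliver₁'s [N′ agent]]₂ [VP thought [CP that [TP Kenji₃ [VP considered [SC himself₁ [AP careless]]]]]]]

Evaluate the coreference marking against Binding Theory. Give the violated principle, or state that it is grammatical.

Principle A

The two coindexed NPs are *Oliver₁* and *himself₁*.
*himself₁* is an anaphor. Principle A requires it to be bound within its binding domain — the embedded TP, whose subject is Kenji₃.
Within that domain it is c-commanded by *Kenji₃*, which does not share its index.
*Oliver₁* does not c-command the anaphor at all.
The anaphor is unbound in its domain → Principle A violation.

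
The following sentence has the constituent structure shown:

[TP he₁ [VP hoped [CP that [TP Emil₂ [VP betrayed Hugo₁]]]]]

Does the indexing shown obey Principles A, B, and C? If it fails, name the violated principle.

The two coindexed NPs are *he₁* and *Hugo₁*.
*Hugo₁* is an R-expression. Principle C requires it to be free everywhere.
*he₁* c-commands it and carries the same index.
The R-expression is bound → Principle C violation.

Principle C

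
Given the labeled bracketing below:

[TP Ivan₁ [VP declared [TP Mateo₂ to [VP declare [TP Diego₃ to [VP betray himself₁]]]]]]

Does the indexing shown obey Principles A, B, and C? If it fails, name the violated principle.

The two coindexed NPs are *Ivan₁* and *himself₁*.
*himself₁* is an anaphor. Principle A requires it to be bound within its binding domain — the embedded TP, whose subject is Diego₃.
Within that domain it is c-commanded by *Diego₃*, which does not share its index.
*Ivan₁* does c-command the anaphor, but from outside its binding domain.
The anaphor is unbound in its domain → Principle A violation.

Principle A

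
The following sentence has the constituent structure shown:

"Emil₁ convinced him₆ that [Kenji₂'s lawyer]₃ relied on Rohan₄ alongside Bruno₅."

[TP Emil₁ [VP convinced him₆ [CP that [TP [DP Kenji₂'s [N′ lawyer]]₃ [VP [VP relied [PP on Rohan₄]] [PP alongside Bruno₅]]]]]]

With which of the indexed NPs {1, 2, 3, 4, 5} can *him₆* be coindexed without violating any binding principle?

*him* is a pronoun, so Principle B applies: it must be free in its binding domain.
Binding domain of *him₆*: the matrix TP, whose subject is Emil₁.
*Emil₁* c-commands the pronoun within its binding domain → coindexation would violate Principle B.
*Kenji₂*: the pronoun c-commands this R-expression → coindexation would violate Principle C on *Kenji₂*.
*[Kenji₂'s lawyer]₃*: the pronoun c-commands this R-expression → coindexation would violate Principle C on *[Kenji₂'s lawyer]₃*.
*Rohan₄*: the pronoun c-commands this R-expression → coindexation would violate Principle C on *Rohan₄*.
*Bruno₅*: the pronoun c-commands this R-expression → coindexation would violate Principle C on *Bruno₅*.

none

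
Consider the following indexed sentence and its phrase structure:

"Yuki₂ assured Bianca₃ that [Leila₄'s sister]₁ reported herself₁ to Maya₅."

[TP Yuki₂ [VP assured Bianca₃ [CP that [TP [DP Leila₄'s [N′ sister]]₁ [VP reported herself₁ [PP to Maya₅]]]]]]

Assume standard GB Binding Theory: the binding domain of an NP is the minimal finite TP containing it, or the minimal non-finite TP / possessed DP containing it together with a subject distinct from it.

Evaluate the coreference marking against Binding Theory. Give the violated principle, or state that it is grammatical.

grammatical

The two coindexed NPs are *[Leila₄'s sister]₁* and *herself₁*.
*herself₁* is an anaphor; its binding domain is the embedded TP, whose subject is [Leila₄'s sister]₁. *[Leila₄'s sister]₁* c-commands it within that domain and shares its index, so Principle A is satisfied.
*[Leila₄'s sister]₁* is an R-expression; *herself₁* does not c-command it, and no other NP shares its index, so Principle C is satisfied.
All principles are respected.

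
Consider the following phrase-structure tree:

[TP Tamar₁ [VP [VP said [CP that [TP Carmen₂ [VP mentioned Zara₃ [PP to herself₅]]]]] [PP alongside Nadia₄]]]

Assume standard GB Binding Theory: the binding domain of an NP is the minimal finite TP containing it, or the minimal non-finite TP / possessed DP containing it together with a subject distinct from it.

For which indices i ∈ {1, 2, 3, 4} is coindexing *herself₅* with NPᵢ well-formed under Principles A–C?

*herself* is an anaphor, so Principle A applies: it must be bound in its binding domain.
Binding domain of *herself₅*: the embedded TP, whose subject is Carmen₂.
*Tamar₁* c-commands the anaphor but is outside its binding domain → cannot satisfy Principle A.
*Carmen₂* c-commands the anaphor within its binding domain → licit binder.
*Zara₃* c-commands the anaphor within its binding domain → licit binder.
*Nadia₄* does not c-command the anaphor → cannot bind it.

{2, 3}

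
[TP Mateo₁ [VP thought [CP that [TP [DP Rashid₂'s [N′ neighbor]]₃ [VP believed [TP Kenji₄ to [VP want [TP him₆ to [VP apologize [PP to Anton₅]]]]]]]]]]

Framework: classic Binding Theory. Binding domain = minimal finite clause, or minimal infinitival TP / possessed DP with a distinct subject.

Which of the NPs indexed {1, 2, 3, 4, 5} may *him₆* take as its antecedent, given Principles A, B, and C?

*him* is a pronoun, so Principle B applies: it must be free in its binding domain.
Binding domain of *him₆*: the embedded TP, whose subject is Kenji₄.
*Mateo₁* c-commands the pronoun but from outside its binding domain, and is not c-commanded by it → coindexation permitted.
*Rashid₂* and the pronoun do not c-command one another → neither Principle B nor Principle C is at stake; coindexation permitted.
*[Rashid₂'s neighbor]₃* c-commands the pronoun but from outside its binding domain, and is not c-commanded by it → coindexation permitted.
*Kenji₄* c-commands the pronoun within its binding domain → coindexation would violate Principle B.
*Anton₅*: the pronoun c-commands this R-expression → coindexation would violate Principle C on *Anton₅*.

{1, 2, 3}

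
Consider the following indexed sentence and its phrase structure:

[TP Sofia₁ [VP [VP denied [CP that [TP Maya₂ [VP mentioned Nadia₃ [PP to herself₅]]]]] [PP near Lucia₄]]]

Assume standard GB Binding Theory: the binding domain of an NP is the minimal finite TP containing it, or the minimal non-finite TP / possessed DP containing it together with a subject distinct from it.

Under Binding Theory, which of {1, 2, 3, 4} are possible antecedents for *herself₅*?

*herself* is an anaphor, so Principle A applies: it must be bound in its binding domain.
Binding domain of *herself₅*: the embedded TP, whose subject is Maya₂.
*Sofia₁* c-commands the anaphor but is outside its binding domain → cannot satisfy Principle A.
*Maya₂* c-commands the anaphor within its binding domain → licit binder.
*Nadia₃* c-commands the anaphor within its binding domain → licit binder.
*Lucia₄* does not c-command the anaphor → cannot bind it.

{2, 3}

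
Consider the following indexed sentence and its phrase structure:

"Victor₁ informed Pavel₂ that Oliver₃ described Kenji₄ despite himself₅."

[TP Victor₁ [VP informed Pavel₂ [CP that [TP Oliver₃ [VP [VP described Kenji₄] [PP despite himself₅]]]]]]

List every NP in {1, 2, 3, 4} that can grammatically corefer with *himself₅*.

{3}

*himself* is an anaphor, so Principle A applies: it must be bound in its binding domain.
Binding domain of *himself₅*: the embedded TP, whose subject is Oliver₃.
*Victor₁* c-commands the anaphor but is outside its binding domain → cannot satisfy Principle A.
*Pavel₂* c-commands the anaphor but is outside its binding domain → cannot satisfy Principle A.
*Oliver₃* c-commands the anaphor within its binding domain → licit binder.
*Kenji₄* does not c-command the anaphor → cannot bind it.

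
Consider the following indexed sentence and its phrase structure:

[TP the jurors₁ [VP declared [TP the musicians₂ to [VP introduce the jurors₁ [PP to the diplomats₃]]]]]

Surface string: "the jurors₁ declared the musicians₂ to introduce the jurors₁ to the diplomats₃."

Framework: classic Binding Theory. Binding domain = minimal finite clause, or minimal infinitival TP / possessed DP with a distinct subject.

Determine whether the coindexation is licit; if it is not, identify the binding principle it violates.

Principle C

The two coindexed NPs are *the jurors₁* (the lower occurrence) and *the jurors₁* (the higher occurrence).
*the jurors₁* (the lower occurrence) is an R-expression. Principle C requires it to be free everywhere.
*the jurors₁* (the higher occurrence) c-commands it and carries the same index.
The R-expression is bound → Principle C violation.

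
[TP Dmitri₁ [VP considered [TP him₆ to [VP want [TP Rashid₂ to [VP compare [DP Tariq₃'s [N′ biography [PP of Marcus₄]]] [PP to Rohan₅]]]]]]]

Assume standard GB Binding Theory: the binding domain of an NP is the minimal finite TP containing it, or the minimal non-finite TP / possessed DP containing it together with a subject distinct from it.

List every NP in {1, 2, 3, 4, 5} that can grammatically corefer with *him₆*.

none

*him* is a pronoun, so Principle B applies: it must be free in its binding domain.
Binding domain of *him₆*: the matrix TP, whose subject is Dmitri₁.
*Dmitri₁* c-commands the pronoun within its binding domain → coindexation would violate Principle B.
*Rashid₂*: the pronoun c-commands this R-expression → coindexation would violate Principle C on *Rashid₂*.
*Tariq₃*: the pronoun c-commands this R-expression → coindexation would violate Principle C on *Tariq₃*.
*Marcus₄*: the pronoun c-commands this R-expression → coindexation would violate Principle C on *Marcus₄*.
*Rohan₅*: the pronoun c-commands this R-expression → coindexation would violate Principle C on *Rohan₅*.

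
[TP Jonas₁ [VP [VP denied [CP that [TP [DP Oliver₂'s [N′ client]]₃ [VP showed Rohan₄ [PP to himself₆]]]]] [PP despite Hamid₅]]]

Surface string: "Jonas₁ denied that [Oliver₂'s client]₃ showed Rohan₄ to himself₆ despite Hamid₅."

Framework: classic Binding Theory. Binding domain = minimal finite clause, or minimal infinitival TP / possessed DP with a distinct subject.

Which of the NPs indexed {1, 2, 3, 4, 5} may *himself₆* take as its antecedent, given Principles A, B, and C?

*himself* is an anaphor, so Principle A applies: it must be bound in its binding domain.
Binding domain of *himself₆*: the embedded TP, whose subject is [Oliver₂'s client]₃.
*Jonas₁* c-commands the anaphor but is outside its binding domain → cannot satisfy Principle A.
*Oliver₂* does not c-command the anaphor → cannot bind it.
*[Oliver₂'s client]₃* c-commands the anaphor within its binding domain → licit binder.
*Rohan₄* c-commands the anaphor within its binding domain → licit binder.
*Hamid₅* does not c-command the anaphor → cannot bind it.

{3, 4}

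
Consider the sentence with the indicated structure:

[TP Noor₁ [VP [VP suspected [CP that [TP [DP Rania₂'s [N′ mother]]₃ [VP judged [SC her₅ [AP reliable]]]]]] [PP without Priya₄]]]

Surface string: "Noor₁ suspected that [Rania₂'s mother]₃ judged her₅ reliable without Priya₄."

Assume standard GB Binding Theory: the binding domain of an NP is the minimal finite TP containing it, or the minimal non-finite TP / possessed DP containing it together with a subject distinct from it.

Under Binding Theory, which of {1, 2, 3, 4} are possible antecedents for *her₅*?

{1, 2, 4}

*her* is a pronoun, so Principle B applies: it must be free in its binding domain.
Binding domain of *her₅*: the embedded TP, whose subject is [Rania₂'s mother]₃.
*Noor₁* c-commands the pronoun but from outside its binding domain, and is not c-commanded by it → coindexation permitted.
*Rania₂* and the pronoun do not c-command one another → neither Principle B nor Principle C is at stake; coindexation permitted.
*[Rania₂'s mother]₃* c-commands the pronoun within its binding domain → coindexation would violate Principle B.
*Priya₄* and the pronoun do not c-command one another → neither Principle B nor Principle C is at stake; coindexation permitted.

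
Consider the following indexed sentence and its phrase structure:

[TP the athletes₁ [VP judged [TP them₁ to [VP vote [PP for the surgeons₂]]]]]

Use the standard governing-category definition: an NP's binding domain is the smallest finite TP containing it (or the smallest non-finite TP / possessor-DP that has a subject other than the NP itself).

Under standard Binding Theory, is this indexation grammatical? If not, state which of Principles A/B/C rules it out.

The two coindexed NPs are *the athletes₁* and *them₁*.
*them₁* is a pronoun. Its binding domain is the matrix TP, whose subject is the athletes₁.
*the athletes₁* c-commands it within that domain and carries the same index.
The pronoun is locally bound → Principle B violation.

Principle B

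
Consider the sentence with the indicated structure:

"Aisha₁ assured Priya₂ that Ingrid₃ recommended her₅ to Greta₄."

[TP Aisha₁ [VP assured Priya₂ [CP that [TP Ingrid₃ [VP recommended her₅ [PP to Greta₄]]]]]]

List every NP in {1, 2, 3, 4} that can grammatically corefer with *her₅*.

{1, 2}

*her* is a pronoun, so Principle B applies: it must be free in its binding domain.
Binding domain of *her₅*: the embedded TP, whose subject is Ingrid₃.
*Aisha₁* c-commands the pronoun but from outside its binding domain, and is not c-commanded by it → coindexation permitted.
*Priya₂* c-commands the pronoun but from outside its binding domain, and is not c-commanded by it → coindexation permitted.
*Ingrid₃* c-commands the pronoun within its binding domain → coindexation would violate Principle B.
*Greta₄*: the pronoun c-commands this R-expression → coindexation would violate Principle C on *Greta₄*.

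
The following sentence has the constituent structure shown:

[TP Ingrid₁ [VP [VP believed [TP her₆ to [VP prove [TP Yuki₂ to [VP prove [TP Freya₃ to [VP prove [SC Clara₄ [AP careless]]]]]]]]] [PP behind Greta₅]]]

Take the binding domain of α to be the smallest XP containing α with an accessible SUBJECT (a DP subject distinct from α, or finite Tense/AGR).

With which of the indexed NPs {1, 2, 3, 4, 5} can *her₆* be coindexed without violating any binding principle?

*her* is a pronoun, so Principle B applies: it must be free in its binding domain.
Binding domain of *her₆*: the matrix TP, whose subject is Ingrid₁.
*Ingrid₁* c-commands the pronoun within its binding domain → coindexation would violate Principle B.
*Yuki₂*: the pronoun c-commands this R-expression → coindexation would violate Principle C on *Yuki₂*.
*Freya₃*: the pronoun c-commands this R-expression → coindexation would violate Principle C on *Freya₃*.
*Clara₄*: the pronoun c-commands this R-expression → coindexation would violate Principle C on *Clara₄*.
*Greta₅* and the pronoun do not c-command one another → neither Principle B nor Principle C is at stake; coindexation permitted.

{5}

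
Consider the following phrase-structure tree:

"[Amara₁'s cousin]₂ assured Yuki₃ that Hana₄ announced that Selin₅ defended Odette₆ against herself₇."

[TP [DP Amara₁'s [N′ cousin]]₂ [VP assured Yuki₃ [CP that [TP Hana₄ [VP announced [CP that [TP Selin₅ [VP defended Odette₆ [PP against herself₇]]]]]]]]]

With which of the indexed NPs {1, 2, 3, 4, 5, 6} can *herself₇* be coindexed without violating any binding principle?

{5, 6}

*herself* is an anaphor, so Principle A applies: it must be bound in its binding domain.
Binding domain of *herself₇*: the embedded TP, whose subject is Selin₅.
*Amara₁* does not c-command the anaphor → cannot bind it.
*[Amara₁'s cousin]₂* c-commands the anaphor but is outside its binding domain → cannot satisfy Principle A.
*Yuki₃* c-commands the anaphor but is outside its binding domain → cannot satisfy Principle A.
*Hana₄* c-commands the anaphor but is outside its binding domain → cannot satisfy Principle A.
*Selin₅* c-commands the anaphor within its binding domain → licit binder.
*Odette₆* c-commands the anaphor within its binding domain → licit binder.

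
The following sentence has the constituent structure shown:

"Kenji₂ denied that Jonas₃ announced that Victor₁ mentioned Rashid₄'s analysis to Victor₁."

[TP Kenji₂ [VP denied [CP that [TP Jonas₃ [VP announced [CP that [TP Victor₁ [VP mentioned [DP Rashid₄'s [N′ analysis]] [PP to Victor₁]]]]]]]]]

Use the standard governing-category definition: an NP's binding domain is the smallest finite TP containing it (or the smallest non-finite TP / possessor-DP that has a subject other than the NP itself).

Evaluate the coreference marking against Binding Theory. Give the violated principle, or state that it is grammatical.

The two coindexed NPs are *Victor₁* (the lower occurrence) and *Victor₁* (the higher occurrence).
*Victor₁* (the lower occurrence) is an R-expression. Principle C requires it to be free everywhere.
*Victor₁* (the higher occurrence) c-commands it and carries the same index.
The R-expression is bound → Principle C violation.

Principle C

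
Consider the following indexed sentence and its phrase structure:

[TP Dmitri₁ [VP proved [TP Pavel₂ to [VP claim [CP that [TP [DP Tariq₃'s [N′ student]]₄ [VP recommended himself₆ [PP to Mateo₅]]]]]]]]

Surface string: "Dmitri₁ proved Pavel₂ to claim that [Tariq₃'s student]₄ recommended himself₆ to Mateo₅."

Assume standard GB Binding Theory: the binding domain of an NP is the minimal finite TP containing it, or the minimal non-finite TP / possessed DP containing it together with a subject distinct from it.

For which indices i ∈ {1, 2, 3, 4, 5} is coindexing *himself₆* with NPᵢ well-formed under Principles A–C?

*himself* is an anaphor, so Principle A applies: it must be bound in its binding domain.
Binding domain of *himself₆*: the embedded TP, whose subject is [Tariq₃'s student]₄.
*Dmitri₁* c-commands the anaphor but is outside its binding domain → cannot satisfy Principle A.
*Pavel₂* c-commands the anaphor but is outside its binding domain → cannot satisfy Principle A.
*Tariq₃* does not c-command the anaphor → cannot bind it.
*[Tariq₃'s student]₄* c-commands the anaphor within its binding domain → licit binder.
*Mateo₅* does not c-command the anaphor → cannot bind it.

{4}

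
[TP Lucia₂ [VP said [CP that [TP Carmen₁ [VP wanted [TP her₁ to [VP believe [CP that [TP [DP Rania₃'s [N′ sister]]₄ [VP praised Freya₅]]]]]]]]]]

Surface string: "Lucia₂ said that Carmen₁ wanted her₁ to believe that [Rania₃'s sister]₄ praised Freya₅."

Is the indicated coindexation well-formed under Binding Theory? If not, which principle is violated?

The two coindexed NPs are *Carmen₁* and *her₁*.
*her₁* is a pronoun. Its binding domain is the embedded TP, whose subject is Carmen₁.
*Carmen₁* c-commands it within that domain and carries the same index.
The pronoun is locally bound → Principle B violation.

Principle B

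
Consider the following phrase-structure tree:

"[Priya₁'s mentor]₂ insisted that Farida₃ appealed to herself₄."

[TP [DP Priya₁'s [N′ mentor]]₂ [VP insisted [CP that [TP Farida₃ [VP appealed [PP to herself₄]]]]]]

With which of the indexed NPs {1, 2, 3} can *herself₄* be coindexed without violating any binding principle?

{3}

*herself* is an anaphor, so Principle A applies: it must be bound in its binding domain.
Binding domain of *herself₄*: the embedded TP, whose subject is Farida₃.
*Priya₁* does not c-command the anaphor → cannot bind it.
*[Priya₁'s mentor]₂* c-commands the anaphor but is outside its binding domain → cannot satisfy Principle A.
*Farida₃* c-commands the anaphor within its binding domain → licit binder.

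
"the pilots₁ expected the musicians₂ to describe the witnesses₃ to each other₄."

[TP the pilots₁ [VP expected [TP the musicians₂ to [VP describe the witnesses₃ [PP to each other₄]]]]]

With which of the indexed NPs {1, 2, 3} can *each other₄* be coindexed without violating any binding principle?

*each other* is an anaphor, so Principle A applies: it must be bound in its binding domain.
Binding domain of *each other₄*: the embedded TP, whose subject is the musicians₂.
*the pilots₁* c-commands the anaphor but is outside its binding domain → cannot satisfy Principle A.
*the musicians₂* c-commands the anaphor within its binding domain → licit binder.
*the witnesses₃* c-commands the anaphor within its binding domain → licit binder.

{2, 3}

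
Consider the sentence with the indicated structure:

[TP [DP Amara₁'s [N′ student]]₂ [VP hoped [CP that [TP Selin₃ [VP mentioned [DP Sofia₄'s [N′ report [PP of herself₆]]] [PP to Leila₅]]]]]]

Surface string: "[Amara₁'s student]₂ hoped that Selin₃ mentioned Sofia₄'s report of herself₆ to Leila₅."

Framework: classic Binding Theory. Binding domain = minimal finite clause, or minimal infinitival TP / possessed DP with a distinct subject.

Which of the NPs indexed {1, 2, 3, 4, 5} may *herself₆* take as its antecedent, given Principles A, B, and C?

*herself* is an anaphor, so Principle A applies: it must be bound in its binding domain.
Binding domain of *herself₆*: the possessed DP, whose subject is Sofia₄.
*Amara₁* does not c-command the anaphor → cannot bind it.
*[Amara₁'s student]₂* c-commands the anaphor but is outside its binding domain → cannot satisfy Principle A.
*Selin₃* c-commands the anaphor but is outside its binding domain → cannot satisfy Principle A.
*Sofia₄* c-commands the anaphor within its binding domain → licit binder.
*Leila₅* does not c-command the anaphor → cannot bind it.

{4}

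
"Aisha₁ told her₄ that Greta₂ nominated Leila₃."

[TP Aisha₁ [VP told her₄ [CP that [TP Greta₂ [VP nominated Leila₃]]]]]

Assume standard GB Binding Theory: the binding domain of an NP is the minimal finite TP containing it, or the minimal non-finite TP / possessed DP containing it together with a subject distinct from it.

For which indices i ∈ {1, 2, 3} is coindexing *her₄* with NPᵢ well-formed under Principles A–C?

none

*her* is a pronoun, so Principle B applies: it must be free in its binding domain.
Binding domain of *her₄*: the matrix TP, whose subject is Aisha₁.
*Aisha₁* c-commands the pronoun within its binding domain → coindexation would violate Principle B.
*Greta₂*: the pronoun c-commands this R-expression → coindexation would violate Principle C on *Greta₂*.
*Leila₃*: the pronoun c-commands this R-expression → coindexation would violate Principle C on *Leila₃*.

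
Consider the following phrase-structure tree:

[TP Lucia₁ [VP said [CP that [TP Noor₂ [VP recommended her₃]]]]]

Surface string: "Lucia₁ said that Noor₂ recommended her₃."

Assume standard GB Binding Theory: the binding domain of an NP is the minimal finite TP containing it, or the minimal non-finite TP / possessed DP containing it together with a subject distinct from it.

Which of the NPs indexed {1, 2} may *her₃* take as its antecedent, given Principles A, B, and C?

*her* is a pronoun, so Principle B applies: it must be free in its binding domain.
Binding domain of *her₃*: the embedded TP, whose subject is Noor₂.
*Lucia₁* c-commands the pronoun but from outside its binding domain, and is not c-commanded by it → coindexation permitted.
*Noor₂* c-commands the pronoun within its binding domain → coindexation would violate Principle B.

{1}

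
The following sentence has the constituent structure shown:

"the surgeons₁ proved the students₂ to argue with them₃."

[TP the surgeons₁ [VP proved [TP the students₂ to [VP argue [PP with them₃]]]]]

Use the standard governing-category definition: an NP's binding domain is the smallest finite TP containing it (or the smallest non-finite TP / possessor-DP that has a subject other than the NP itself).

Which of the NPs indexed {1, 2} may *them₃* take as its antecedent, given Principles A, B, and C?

{1}

*them* is a pronoun, so Principle B applies: it must be free in its binding domain.
Binding domain of *them₃*: the embedded TP, whose subject is the students₂.
*the surgeons₁* c-commands the pronoun but from outside its binding domain, and is not c-commanded by it → coindexation permitted.
*the students₂* c-commands the pronoun within its binding domain → coindexation would violate Principle B.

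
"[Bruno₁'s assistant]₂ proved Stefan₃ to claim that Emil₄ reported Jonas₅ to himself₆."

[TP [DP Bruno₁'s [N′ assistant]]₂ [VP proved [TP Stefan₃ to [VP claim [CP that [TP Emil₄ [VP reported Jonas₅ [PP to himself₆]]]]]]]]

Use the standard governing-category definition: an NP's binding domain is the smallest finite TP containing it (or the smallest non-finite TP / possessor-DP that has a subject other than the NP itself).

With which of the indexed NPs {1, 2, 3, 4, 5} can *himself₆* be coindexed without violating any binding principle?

*himself* is an anaphor, so Principle A applies: it must be bound in its binding domain.
Binding domain of *himself₆*: the embedded TP, whose subject is Emil₄.
*Bruno₁* does not c-command the anaphor → cannot bind it.
*[Bruno₁'s assistant]₂* c-commands the anaphor but is outside its binding domain → cannot satisfy Principle A.
*Stefan₃* c-commands the anaphor but is outside its binding domain → cannot satisfy Principle A.
*Emil₄* c-commands the anaphor within its binding domain → licit binder.
*Jonas₅* c-commands the anaphor within its binding domain → licit binder.

{4, 5}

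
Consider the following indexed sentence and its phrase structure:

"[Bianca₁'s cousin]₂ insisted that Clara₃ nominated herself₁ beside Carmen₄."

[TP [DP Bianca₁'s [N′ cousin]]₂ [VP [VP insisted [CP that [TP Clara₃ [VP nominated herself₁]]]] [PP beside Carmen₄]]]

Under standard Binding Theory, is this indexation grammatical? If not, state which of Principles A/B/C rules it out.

Principle A

The two coindexed NPs are *Bianca₁* and *herself₁*.
*herself₁* is an anaphor. Principle A requires it to be bound within its binding domain — the embedded TP, whose subject is Clara₃.
Within that domain it is c-commanded by *Clara₃*, which does not share its index.
*Bianca₁* does not c-command the anaphor at all.
The anaphor is unbound in its domain → Principle A violation.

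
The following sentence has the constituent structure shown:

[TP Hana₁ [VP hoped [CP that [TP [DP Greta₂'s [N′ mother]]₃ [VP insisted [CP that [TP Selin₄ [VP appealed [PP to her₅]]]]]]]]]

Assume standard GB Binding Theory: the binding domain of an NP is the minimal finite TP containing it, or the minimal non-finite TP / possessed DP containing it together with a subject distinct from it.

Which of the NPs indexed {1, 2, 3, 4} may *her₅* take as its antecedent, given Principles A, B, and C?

{1, 2, 3}

*her* is a pronoun, so Principle B applies: it must be free in its binding domain.
Binding domain of *her₅*: the embedded TP, whose subject is Selin₄.
*Hana₁* c-commands the pronoun but from outside its binding domain, and is not c-commanded by it → coindexation permitted.
*Greta₂* and the pronoun do not c-command one another → neither Principle B nor Principle C is at stake; coindexation permitted.
*[Greta₂'s mother]₃* c-commands the pronoun but from outside its binding domain, and is not c-commanded by it → coindexation permitted.
*Selin₄* c-commands the pronoun within its binding domain → coindexation would violate Principle B.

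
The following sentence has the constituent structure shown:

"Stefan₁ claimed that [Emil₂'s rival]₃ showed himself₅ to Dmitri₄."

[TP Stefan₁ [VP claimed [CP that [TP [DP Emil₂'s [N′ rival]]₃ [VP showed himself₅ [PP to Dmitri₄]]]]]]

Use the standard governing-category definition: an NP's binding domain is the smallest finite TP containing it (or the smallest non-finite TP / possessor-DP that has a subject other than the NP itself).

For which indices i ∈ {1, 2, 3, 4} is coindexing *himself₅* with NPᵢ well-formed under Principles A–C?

*himself* is an anaphor, so Principle A applies: it must be bound in its binding domain.
Binding domain of *himself₅*: the embedded TP, whose subject is [Emil₂'s rival]₃.
*Stefan₁* c-commands the anaphor but is outside its binding domain → cannot satisfy Principle A.
*Emil₂* does not c-command the anaphor → cannot bind it.
*[Emil₂'s rival]₃* c-commands the anaphor within its binding domain → licit binder.
*Dmitri₄* does not c-command the anaphor → cannot bind it.

{3}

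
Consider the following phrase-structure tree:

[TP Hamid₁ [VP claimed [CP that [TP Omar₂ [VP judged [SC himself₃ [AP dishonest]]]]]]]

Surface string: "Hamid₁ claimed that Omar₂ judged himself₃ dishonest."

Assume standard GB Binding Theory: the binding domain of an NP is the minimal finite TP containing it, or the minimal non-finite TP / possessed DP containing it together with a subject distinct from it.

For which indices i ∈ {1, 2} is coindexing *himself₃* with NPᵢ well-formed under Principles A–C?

*himself* is an anaphor, so Principle A applies: it must be bound in its binding domain.
Binding domain of *himself₃*: the embedded TP, whose subject is Omar₂.
*Hamid₁* c-commands the anaphor but is outside its binding domain → cannot satisfy Principle A.
*Omar₂* c-commands the anaphor within its binding domain → licit binder.

{2}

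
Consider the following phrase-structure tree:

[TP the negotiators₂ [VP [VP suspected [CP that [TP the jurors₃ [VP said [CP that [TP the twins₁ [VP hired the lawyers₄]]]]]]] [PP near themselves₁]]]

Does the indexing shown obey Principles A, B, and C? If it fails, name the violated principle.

Principle A

The two coindexed NPs are *the twins₁* and *themselves₁*.
*themselves₁* is an anaphor. Principle A requires it to be bound within its binding domain — the matrix TP, whose subject is the negotiators₂.
Within that domain it is c-commanded by *the negotiators₂*, which does not share its index.
*the twins₁* does not c-command the anaphor at all.
The anaphor is unbound in its domain → Principle A violation.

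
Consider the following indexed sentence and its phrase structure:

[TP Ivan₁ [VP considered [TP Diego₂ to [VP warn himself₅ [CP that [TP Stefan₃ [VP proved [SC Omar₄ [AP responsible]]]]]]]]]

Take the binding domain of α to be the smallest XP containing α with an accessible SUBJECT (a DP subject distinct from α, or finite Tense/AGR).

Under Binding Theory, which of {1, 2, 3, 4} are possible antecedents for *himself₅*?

{2}

*himself* is an anaphor, so Principle A applies: it must be bound in its binding domain.
Binding domain of *himself₅*: the embedded TP, whose subject is Diego₂.
*Ivan₁* c-commands the anaphor but is outside its binding domain → cannot satisfy Principle A.
*Diego₂* c-commands the anaphor within its binding domain → licit binder.
*Stefan₃* does not c-command the anaphor → cannot bind it.
*Omar₄* does not c-command the anaphor → cannot bind it.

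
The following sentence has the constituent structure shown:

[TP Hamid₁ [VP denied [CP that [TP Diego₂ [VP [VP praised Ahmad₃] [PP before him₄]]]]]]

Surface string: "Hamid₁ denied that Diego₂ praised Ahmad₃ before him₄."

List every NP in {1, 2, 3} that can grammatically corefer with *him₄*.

*him* is a pronoun, so Principle B applies: it must be free in its binding domain.
Binding domain of *him₄*: the embedded TP, whose subject is Diego₂.
*Hamid₁* c-commands the pronoun but from outside its binding domain, and is not c-commanded by it → coindexation permitted.
*Diego₂* c-commands the pronoun within its binding domain → coindexation would violate Principle B.
*Ahmad₃* and the pronoun do not c-command one another → neither Principle B nor Principle C is at stake; coindexation permitted.

{1, 3}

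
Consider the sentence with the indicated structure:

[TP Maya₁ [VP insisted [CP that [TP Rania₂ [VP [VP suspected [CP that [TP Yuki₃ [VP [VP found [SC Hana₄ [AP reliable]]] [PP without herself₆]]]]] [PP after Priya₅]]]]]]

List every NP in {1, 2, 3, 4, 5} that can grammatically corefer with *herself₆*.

*herself* is an anaphor, so Principle A applies: it must be bound in its binding domain.
Binding domain of *herself₆*: the embedded TP, whose subject is Yuki₃.
*Maya₁* c-commands the anaphor but is outside its binding domain → cannot satisfy Principle A.
*Rania₂* c-commands the anaphor but is outside its binding domain → cannot satisfy Principle A.
*Yuki₃* c-commands the anaphor within its binding domain → licit binder.
*Hana₄* does not c-command the anaphor → cannot bind it.
*Priya₅* does not c-command the anaphor → cannot bind it.

{3}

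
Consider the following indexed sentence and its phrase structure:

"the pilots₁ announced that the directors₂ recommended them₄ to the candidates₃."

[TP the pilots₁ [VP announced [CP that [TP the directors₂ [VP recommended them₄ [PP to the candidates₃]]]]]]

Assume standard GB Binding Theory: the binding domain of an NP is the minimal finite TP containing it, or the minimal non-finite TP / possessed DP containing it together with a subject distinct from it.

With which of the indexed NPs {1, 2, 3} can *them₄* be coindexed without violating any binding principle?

*them* is a pronoun, so Principle B applies: it must be free in its binding domain.
Binding domain of *them₄*: the embedded TP, whose subject is the directors₂.
*the pilots₁* c-commands the pronoun but from outside its binding domain, and is not c-commanded by it → coindexation permitted.
*the directors₂* c-commands the pronoun within its binding domain → coindexation would violate Principle B.
*the candidates₃*: the pronoun c-commands this R-expression → coindexation would violate Principle C on *the candidates₃*.

{1}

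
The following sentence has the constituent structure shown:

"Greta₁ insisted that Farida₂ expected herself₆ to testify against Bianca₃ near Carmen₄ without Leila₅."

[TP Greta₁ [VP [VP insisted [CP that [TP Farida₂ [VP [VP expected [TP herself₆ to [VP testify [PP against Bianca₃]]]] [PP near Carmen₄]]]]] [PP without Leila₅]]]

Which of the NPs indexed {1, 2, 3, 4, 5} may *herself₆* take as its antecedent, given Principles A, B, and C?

*herself* is an anaphor, so Principle A applies: it must be bound in its binding domain.
Binding domain of *herself₆*: the embedded TP, whose subject is Farida₂.
*Greta₁* c-commands the anaphor but is outside its binding domain → cannot satisfy Principle A.
*Farida₂* c-commands the anaphor within its binding domain → licit binder.
*Bianca₃* does not c-command the anaphor → cannot bind it.
*Carmen₄* does not c-command the anaphor → cannot bind it.
*Leila₅* does not c-command the anaphor → cannot bind it.

{2}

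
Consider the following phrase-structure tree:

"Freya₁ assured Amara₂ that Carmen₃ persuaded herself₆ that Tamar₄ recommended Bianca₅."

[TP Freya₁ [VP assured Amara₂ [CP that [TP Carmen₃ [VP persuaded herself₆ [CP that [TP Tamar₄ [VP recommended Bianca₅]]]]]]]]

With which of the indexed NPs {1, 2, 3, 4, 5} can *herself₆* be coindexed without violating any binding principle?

*herself* is an anaphor, so Principle A applies: it must be bound in its binding domain.
Binding domain of *herself₆*: the embedded TP, whose subject is Carmen₃.
*Freya₁* c-commands the anaphor but is outside its binding domain → cannot satisfy Principle A.
*Amara₂* c-commands the anaphor but is outside its binding domain → cannot satisfy Principle A.
*Carmen₃* c-commands the anaphor within its binding domain → licit binder.
*Tamar₄* does not c-command the anaphor → cannot bind it.
*Bianca₅* does not c-command the anaphor → cannot bind it.

{3}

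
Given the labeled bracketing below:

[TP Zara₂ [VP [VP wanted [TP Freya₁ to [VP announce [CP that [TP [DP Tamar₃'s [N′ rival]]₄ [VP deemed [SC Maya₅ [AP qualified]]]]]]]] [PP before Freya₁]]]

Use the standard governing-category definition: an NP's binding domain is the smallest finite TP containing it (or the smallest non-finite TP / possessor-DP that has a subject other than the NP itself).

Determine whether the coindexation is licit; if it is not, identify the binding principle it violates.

The two coindexed NPs are *Freya₁* and *Freya₁*.
*Freya₁* is an R-expression; no coindexed NP c-commands it, so Principle C holds.
*Freya₁* is an R-expression; *Freya₁* does not c-command it, and no other NP shares its index, so Principle C is satisfied.
All principles are respected.

grammatical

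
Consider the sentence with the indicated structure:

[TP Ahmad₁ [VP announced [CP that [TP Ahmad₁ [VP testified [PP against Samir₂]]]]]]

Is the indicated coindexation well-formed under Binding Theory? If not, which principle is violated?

The two coindexed NPs are *Ahmad₁* (the lower occurrence) and *Ahmad₁* (the higher occurrence).
*Ahmad₁* (the lower occurrence) is an R-expression. Principle C requires it to be free everywhere.
*Ahmad₁* (the higher occurrence) c-commands it and carries the same index.
The R-expression is bound → Principle C violation.

Principle C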